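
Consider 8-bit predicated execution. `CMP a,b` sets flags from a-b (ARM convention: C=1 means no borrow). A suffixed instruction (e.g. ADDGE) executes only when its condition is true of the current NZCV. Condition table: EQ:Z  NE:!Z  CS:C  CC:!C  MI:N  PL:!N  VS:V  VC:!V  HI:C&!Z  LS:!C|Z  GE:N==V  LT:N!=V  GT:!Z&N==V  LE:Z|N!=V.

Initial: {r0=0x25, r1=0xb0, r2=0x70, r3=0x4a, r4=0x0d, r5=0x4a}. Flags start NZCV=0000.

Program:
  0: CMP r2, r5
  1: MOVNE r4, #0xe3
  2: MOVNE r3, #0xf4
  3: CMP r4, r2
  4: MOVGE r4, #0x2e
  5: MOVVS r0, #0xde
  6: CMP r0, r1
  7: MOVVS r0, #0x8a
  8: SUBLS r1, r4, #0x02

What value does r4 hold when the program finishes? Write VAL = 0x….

VAL = 0xe3

[0] flags=0010 → (cmp)
[1] flags=0010 NE?T → r4=0xe3
[2] flags=0010 NE?T → r3=0xf4
[3] flags=0011 → (cmp)
[4] flags=0011 GE?F → skip
[5] flags=0011 VS?T → r0=0xde
[6] flags=0010 → (cmp)
[7] flags=0010 VS?F → skip
[8] flags=0010 LS?F → skip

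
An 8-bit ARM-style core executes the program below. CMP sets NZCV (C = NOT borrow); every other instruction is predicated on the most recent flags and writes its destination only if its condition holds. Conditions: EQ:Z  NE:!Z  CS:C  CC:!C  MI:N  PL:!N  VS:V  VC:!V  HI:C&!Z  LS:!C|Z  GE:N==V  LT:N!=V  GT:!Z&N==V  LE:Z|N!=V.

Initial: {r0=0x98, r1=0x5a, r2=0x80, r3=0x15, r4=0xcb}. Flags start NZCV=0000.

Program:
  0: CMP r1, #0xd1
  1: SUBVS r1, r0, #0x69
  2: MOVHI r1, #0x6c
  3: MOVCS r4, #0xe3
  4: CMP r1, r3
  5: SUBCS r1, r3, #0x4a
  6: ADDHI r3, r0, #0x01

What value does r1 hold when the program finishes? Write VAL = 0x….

[0] flags=1001 → (cmp)
[1] flags=1001 VS?T → r1=0x2f
[2] flags=1001 HI?F → skip
[3] flags=1001 CS?F → skip
[4] flags=0010 → (cmp)
[5] flags=0010 CS?T → r1=0xcb
[6] flags=0010 HI?T → r3=0x99

VAL = 0xcb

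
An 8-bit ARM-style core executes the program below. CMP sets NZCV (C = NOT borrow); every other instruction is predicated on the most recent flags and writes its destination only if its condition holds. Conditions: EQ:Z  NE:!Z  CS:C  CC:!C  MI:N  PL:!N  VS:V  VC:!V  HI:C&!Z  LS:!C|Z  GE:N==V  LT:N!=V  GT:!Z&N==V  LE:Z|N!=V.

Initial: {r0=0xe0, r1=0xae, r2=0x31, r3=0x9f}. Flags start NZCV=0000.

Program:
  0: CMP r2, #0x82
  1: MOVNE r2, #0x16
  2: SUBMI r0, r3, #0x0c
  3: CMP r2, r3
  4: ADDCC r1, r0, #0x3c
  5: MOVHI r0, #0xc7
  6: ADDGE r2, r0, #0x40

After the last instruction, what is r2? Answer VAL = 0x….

VAL = 0xd3

0: ✓ CMP  NZCV=1001
1: ✓ MOVNE  r2←0x16
2: ✓ SUBMI  r0←0x93
3: ✓ CMP  NZCV=0000
4: ✓ ADDCC  r1←0xcf
5: · MOVHI
6: ✓ ADDGE  r2←0xd3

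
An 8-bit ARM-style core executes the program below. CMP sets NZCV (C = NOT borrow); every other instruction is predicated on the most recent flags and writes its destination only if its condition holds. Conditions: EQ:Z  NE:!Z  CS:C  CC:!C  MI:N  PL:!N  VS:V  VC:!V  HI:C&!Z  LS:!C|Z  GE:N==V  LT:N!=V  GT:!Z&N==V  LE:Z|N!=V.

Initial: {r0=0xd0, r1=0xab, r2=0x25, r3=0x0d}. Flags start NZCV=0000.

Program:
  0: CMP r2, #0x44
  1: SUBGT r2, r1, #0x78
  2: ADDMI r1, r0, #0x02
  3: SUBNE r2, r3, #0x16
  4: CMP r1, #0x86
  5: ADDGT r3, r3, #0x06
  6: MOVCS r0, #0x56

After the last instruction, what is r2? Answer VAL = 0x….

VAL = 0xf7

0: ✓ CMP  NZCV=1000
1: · SUBGT
2: ✓ ADDMI  r1←0xd2
3: ✓ SUBNE  r2←0xf7
4: ✓ CMP  NZCV=0010
5: ✓ ADDGT  r3←0x13
6: ✓ MOVCS  r0←0x56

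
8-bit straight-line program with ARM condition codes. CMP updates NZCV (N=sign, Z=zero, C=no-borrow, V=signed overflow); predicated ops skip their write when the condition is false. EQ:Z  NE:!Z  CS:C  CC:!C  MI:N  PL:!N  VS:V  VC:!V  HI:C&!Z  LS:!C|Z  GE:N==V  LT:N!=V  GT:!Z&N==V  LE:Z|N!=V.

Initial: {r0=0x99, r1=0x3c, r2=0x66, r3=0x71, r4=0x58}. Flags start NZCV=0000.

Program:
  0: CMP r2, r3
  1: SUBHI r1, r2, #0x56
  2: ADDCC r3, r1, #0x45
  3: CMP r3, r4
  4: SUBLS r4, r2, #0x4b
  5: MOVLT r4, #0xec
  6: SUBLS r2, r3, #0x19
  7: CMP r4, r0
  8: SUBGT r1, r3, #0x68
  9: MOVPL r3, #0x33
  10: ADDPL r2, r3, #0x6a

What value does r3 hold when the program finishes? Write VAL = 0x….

[0] flags=1000 → (cmp)
[1] flags=1000 HI?F → skip
[2] flags=1000 CC?T → r3=0x81
[3] flags=0011 → (cmp)
[4] flags=0011 LS?F → skip
[5] flags=0011 LT?T → r4=0xec
[6] flags=0011 LS?F → skip
[7] flags=0010 → (cmp)
[8] flags=0010 GT?T → r1=0x19
[9] flags=0010 PL?T → r3=0x33
[10] flags=0010 PL?T → r2=0x9d

VAL = 0x33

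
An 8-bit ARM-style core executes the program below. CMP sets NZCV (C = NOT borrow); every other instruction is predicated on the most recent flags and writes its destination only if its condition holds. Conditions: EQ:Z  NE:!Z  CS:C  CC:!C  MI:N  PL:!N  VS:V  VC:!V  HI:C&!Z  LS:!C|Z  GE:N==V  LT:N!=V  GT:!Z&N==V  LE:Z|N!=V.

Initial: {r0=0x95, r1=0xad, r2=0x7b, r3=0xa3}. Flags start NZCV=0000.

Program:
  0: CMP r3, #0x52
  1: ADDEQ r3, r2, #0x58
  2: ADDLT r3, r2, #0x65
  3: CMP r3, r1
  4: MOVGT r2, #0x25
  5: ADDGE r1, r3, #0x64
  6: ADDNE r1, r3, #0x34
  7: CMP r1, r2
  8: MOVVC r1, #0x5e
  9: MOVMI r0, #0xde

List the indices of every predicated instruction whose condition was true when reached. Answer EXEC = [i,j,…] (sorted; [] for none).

EXEC = [2,4,5,6,8,9]

0: ✓ CMP  NZCV=0011
1: · ADDEQ
2: ✓ ADDLT  r3←0xe0
3: ✓ CMP  NZCV=0010
4: ✓ MOVGT  r2←0x25
5: ✓ ADDGE  r1←0x44
6: ✓ ADDNE  r1←0x14
7: ✓ CMP  NZCV=1000
8: ✓ MOVVC  r1←0x5e
9: ✓ MOVMI  r0←0xde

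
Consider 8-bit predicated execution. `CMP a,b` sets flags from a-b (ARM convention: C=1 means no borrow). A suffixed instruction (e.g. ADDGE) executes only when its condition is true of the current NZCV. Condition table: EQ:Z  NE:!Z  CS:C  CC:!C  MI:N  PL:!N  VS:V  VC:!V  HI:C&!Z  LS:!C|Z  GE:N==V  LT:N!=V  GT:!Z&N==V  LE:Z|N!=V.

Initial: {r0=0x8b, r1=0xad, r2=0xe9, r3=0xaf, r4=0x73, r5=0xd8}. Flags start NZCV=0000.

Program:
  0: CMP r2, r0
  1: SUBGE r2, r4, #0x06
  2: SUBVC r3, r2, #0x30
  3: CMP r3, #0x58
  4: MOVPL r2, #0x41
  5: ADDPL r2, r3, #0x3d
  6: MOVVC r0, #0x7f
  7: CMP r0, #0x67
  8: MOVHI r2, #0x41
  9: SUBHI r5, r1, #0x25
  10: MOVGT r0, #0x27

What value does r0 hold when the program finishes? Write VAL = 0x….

VAL = 0x27

0: ✓ CMP  NZCV=0010
1: ✓ SUBGE  r2←0x6d
2: ✓ SUBVC  r3←0x3d
3: ✓ CMP  NZCV=1000
4: · MOVPL
5: · ADDPL
6: ✓ MOVVC  r0←0x7f
7: ✓ CMP  NZCV=0010
8: ✓ MOVHI  r2←0x41
9: ✓ SUBHI  r5←0x88
10: ✓ MOVGT  r0←0x27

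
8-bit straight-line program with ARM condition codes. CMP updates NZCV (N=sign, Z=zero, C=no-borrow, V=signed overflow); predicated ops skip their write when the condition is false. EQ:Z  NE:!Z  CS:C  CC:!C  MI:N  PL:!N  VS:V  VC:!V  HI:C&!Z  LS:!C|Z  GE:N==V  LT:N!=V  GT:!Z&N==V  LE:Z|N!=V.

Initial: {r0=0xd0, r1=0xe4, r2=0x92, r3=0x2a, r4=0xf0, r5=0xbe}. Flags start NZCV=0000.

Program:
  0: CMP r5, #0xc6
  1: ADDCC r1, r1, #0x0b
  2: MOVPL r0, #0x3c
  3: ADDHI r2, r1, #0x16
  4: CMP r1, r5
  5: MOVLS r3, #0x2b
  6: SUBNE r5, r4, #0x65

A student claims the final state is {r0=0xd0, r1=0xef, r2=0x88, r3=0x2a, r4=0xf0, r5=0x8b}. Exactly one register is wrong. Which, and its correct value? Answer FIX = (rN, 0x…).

FIX = (r2, 0x92)

0: ✓ CMP  NZCV=1000
1: ✓ ADDCC  r1←0xef
2: · MOVPL
3: · ADDHI
4: ✓ CMP  NZCV=0010
5: · MOVLS
6: ✓ SUBNE  r5←0x8b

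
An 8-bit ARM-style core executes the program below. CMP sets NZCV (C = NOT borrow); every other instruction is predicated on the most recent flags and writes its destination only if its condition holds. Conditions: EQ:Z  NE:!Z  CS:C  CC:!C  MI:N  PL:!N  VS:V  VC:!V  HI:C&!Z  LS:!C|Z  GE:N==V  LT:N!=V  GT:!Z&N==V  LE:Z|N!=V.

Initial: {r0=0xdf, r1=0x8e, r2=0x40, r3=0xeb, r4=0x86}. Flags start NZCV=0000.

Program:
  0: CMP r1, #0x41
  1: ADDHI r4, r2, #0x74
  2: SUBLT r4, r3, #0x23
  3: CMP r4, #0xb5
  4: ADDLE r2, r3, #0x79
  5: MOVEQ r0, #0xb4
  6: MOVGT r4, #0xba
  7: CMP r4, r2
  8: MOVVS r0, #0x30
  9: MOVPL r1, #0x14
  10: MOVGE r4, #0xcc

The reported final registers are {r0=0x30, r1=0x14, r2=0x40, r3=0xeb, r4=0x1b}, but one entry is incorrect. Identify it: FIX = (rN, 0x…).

FIX = (r4, 0xba)

0: ✓ CMP  NZCV=0011
1: ✓ ADDHI  r4←0xb4
2: ✓ SUBLT  r4←0xc8
3: ✓ CMP  NZCV=0010
4: · ADDLE
5: · MOVEQ
6: ✓ MOVGT  r4←0xba
7: ✓ CMP  NZCV=0011
8: ✓ MOVVS  r0←0x30
9: ✓ MOVPL  r1←0x14
10: · MOVGE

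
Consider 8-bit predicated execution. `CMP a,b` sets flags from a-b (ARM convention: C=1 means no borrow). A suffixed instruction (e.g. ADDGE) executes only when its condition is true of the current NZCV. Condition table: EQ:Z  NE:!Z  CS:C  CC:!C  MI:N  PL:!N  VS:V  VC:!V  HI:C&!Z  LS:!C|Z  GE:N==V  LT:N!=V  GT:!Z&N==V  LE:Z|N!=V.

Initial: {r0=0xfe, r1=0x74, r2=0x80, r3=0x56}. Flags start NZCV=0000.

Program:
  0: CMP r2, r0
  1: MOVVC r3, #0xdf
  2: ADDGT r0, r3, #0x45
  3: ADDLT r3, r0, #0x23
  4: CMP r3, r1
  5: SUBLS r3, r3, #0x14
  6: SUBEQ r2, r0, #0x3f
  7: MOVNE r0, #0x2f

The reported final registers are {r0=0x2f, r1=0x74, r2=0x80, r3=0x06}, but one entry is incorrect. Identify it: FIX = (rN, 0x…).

0: ✓ CMP  NZCV=1000
1: ✓ MOVVC  r3←0xdf
2: · ADDGT
3: ✓ ADDLT  r3←0x21
4: ✓ CMP  NZCV=1000
5: ✓ SUBLS  r3←0x0d
6: · SUBEQ
7: ✓ MOVNE  r0←0x2f

FIX = (r3, 0x0d)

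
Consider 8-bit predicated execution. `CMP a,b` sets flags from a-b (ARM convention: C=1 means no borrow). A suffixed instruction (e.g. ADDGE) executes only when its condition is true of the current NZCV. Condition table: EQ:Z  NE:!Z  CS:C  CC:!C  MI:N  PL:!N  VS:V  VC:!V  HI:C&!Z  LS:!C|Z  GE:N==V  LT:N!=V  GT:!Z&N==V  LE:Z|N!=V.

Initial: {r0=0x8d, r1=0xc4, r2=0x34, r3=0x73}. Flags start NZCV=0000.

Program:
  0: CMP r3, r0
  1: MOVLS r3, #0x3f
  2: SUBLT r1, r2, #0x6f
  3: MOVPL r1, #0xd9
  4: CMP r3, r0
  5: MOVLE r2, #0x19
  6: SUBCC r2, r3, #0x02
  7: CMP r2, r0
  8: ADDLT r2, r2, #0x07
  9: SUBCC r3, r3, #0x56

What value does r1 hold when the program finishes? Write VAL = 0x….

[0] flags=1001 → (cmp)
[1] flags=1001 LS?T → r3=0x3f
[2] flags=1001 LT?F → skip
[3] flags=1001 PL?F → skip
[4] flags=1001 → (cmp)
[5] flags=1001 LE?F → skip
[6] flags=1001 CC?T → r2=0x3d
[7] flags=1001 → (cmp)
[8] flags=1001 LT?F → skip
[9] flags=1001 CC?T → r3=0xe9

VAL = 0xc4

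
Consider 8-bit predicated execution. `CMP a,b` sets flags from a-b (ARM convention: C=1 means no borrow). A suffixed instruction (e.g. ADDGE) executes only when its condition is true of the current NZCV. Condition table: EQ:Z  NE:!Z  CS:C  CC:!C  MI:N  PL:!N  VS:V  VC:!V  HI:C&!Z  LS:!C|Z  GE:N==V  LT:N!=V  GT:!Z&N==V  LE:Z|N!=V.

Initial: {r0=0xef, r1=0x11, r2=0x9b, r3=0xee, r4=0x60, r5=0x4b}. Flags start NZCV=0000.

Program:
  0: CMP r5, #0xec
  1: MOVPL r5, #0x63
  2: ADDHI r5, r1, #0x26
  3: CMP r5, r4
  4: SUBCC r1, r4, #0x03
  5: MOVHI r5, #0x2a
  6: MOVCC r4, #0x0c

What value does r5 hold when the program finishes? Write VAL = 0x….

[0] flags=0000 → (cmp)
[1] flags=0000 PL?T → r5=0x63
[2] flags=0000 HI?F → skip
[3] flags=0010 → (cmp)
[4] flags=0010 CC?F → skip
[5] flags=0010 HI?T → r5=0x2a
[6] flags=0010 CC?F → skip

VAL = 0x2a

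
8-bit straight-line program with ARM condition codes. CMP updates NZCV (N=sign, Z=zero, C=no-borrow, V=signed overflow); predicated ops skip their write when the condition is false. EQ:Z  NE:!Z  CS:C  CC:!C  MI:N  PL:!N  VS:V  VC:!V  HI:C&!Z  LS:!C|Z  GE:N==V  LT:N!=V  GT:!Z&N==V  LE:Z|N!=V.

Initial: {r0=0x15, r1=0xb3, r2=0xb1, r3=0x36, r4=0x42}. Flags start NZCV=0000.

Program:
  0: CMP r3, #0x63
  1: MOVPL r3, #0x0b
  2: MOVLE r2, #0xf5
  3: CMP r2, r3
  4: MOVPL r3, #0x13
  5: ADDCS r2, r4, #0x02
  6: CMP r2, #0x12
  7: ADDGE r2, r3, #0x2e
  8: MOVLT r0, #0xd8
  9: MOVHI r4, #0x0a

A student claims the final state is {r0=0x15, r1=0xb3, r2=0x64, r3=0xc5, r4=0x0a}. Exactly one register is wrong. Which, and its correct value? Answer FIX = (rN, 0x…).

FIX = (r3, 0x36)

0: ✓ CMP  NZCV=1000
1: · MOVPL
2: ✓ MOVLE  r2←0xf5
3: ✓ CMP  NZCV=1010
4: · MOVPL
5: ✓ ADDCS  r2←0x44
6: ✓ CMP  NZCV=0010
7: ✓ ADDGE  r2←0x64
8: · MOVLT
9: ✓ MOVHI  r4←0x0a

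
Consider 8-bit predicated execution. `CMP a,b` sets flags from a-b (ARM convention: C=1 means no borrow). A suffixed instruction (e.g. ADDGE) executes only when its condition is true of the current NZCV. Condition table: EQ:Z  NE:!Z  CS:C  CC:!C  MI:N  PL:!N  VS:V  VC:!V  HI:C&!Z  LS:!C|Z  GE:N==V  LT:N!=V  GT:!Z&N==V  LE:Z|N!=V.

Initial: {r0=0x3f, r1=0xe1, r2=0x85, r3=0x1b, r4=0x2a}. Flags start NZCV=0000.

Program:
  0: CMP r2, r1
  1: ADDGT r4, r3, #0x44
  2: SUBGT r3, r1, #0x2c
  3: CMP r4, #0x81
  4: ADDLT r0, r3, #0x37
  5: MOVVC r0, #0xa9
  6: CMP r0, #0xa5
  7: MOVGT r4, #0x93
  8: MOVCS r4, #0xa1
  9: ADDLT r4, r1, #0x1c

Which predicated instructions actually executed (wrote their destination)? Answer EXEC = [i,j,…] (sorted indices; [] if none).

EXEC = [7]

0: ✓ CMP  NZCV=1000
1: · ADDGT
2: · SUBGT
3: ✓ CMP  NZCV=1001
4: · ADDLT
5: · MOVVC
6: ✓ CMP  NZCV=1001
7: ✓ MOVGT  r4←0x93
8: · MOVCS
9: · ADDLT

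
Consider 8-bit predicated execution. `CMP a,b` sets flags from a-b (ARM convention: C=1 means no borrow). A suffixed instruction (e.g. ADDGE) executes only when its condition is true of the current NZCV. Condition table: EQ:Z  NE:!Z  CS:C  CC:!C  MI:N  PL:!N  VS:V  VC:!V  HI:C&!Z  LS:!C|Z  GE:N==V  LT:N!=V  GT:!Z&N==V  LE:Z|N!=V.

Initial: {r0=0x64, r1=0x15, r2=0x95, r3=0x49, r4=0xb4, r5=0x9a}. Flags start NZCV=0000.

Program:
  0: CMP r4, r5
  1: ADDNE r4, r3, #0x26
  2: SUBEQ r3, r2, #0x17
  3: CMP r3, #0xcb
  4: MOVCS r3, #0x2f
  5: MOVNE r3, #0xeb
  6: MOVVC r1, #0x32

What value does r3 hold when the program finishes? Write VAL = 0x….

[0] flags=0010 → (cmp)
[1] flags=0010 NE?T → r4=0x6f
[2] flags=0010 EQ?F → skip
[3] flags=0000 → (cmp)
[4] flags=0000 CS?F → skip
[5] flags=0000 NE?T → r3=0xeb
[6] flags=0000 VC?T → r1=0x32

VAL = 0xeb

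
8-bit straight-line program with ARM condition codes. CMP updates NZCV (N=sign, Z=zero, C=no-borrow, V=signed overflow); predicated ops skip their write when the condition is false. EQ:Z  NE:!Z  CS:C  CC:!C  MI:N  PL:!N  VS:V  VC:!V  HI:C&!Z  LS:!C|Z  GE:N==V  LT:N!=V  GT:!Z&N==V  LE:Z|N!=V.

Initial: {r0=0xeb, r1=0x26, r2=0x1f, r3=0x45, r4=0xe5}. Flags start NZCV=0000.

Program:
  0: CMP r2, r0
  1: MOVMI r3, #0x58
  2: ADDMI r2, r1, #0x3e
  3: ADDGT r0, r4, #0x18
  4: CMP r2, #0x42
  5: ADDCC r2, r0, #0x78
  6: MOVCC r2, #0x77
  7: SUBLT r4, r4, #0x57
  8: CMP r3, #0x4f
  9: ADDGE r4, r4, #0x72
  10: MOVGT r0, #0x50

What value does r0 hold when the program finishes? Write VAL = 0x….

[0] flags=0000 → (cmp)
[1] flags=0000 MI?F → skip
[2] flags=0000 MI?F → skip
[3] flags=0000 GT?T → r0=0xfd
[4] flags=1000 → (cmp)
[5] flags=1000 CC?T → r2=0x75
[6] flags=1000 CC?T → r2=0x77
[7] flags=1000 LT?T → r4=0x8e
[8] flags=1000 → (cmp)
[9] flags=1000 GE?F → skip
[10] flags=1000 GT?F → skip

VAL = 0xfd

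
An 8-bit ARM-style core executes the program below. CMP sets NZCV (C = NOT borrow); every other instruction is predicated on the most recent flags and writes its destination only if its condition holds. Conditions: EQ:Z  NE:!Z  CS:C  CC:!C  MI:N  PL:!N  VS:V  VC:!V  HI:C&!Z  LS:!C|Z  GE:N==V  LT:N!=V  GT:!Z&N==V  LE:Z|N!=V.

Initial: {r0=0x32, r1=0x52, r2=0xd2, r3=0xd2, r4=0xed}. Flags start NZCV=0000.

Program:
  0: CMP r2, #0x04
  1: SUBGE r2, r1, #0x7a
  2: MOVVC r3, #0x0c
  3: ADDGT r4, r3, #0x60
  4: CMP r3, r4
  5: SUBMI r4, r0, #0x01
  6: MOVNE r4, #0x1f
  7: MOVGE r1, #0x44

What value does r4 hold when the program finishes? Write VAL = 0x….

0: ✓ CMP  NZCV=1010
1: · SUBGE
2: ✓ MOVVC  r3←0x0c
3: · ADDGT
4: ✓ CMP  NZCV=0000
5: · SUBMI
6: ✓ MOVNE  r4←0x1f
7: ✓ MOVGE  r1←0x44

VAL = 0x1f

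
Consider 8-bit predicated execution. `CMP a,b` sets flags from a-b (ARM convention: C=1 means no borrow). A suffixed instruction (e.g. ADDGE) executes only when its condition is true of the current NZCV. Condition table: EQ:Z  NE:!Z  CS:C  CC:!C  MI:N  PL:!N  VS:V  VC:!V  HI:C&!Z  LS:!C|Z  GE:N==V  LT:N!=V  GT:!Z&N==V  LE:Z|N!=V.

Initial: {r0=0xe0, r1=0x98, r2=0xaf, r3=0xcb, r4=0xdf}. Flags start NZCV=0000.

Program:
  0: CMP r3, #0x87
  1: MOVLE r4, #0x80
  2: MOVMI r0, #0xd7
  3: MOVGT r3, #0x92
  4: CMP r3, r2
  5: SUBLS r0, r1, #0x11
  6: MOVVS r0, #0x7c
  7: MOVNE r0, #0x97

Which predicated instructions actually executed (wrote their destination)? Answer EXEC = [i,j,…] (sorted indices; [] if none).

0: ✓ CMP  NZCV=0010
1: · MOVLE
2: · MOVMI
3: ✓ MOVGT  r3←0x92
4: ✓ CMP  NZCV=1000
5: ✓ SUBLS  r0←0x87
6: · MOVVS
7: ✓ MOVNE  r0←0x97

EXEC = [3,5,7]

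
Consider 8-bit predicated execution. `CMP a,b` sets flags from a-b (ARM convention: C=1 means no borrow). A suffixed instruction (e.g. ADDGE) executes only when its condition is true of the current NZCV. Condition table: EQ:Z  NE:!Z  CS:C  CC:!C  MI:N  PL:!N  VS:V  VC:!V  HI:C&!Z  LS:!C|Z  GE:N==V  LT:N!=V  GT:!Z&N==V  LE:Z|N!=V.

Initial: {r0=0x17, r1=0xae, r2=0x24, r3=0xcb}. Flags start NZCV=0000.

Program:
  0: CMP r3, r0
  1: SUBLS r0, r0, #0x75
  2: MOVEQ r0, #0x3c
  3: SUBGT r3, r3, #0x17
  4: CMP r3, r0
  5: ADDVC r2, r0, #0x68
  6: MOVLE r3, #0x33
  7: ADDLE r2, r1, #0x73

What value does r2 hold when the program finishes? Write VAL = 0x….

VAL = 0x21

0: ✓ CMP  NZCV=1010
1: · SUBLS
2: · MOVEQ
3: · SUBGT
4: ✓ CMP  NZCV=1010
5: ✓ ADDVC  r2←0x7f
6: ✓ MOVLE  r3←0x33
7: ✓ ADDLE  r2←0x21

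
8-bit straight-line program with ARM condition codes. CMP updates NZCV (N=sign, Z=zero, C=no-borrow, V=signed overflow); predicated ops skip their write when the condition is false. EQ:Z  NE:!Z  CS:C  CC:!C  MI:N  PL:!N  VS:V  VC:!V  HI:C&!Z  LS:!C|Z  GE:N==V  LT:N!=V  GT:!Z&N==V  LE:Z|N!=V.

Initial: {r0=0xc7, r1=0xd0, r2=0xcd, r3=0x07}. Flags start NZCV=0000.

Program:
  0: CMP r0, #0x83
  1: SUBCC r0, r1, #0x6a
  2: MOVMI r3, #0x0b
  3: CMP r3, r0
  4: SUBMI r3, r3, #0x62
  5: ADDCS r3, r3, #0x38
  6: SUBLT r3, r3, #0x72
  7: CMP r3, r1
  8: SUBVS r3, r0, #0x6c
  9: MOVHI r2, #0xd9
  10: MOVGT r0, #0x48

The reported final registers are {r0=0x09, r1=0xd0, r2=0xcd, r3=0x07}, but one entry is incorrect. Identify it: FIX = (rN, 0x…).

0: ✓ CMP  NZCV=0010
1: · SUBCC
2: · MOVMI
3: ✓ CMP  NZCV=0000
4: · SUBMI
5: · ADDCS
6: · SUBLT
7: ✓ CMP  NZCV=0000
8: · SUBVS
9: · MOVHI
10: ✓ MOVGT  r0←0x48

FIX = (r0, 0x48)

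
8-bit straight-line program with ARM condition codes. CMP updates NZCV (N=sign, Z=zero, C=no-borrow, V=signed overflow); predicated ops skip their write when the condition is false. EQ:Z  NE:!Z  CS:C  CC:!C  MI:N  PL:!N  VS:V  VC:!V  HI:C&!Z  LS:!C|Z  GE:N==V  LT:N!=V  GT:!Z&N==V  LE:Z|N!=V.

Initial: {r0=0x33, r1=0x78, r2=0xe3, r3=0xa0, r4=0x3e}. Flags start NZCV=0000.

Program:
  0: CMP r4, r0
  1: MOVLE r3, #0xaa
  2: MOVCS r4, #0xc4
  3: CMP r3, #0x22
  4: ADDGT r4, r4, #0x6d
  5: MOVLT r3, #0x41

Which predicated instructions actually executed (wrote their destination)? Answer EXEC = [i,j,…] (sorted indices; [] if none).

EXEC = [2,5]

0: ✓ CMP  NZCV=0010
1: · MOVLE
2: ✓ MOVCS  r4←0xc4
3: ✓ CMP  NZCV=0011
4: · ADDGT
5: ✓ MOVLT  r3←0x41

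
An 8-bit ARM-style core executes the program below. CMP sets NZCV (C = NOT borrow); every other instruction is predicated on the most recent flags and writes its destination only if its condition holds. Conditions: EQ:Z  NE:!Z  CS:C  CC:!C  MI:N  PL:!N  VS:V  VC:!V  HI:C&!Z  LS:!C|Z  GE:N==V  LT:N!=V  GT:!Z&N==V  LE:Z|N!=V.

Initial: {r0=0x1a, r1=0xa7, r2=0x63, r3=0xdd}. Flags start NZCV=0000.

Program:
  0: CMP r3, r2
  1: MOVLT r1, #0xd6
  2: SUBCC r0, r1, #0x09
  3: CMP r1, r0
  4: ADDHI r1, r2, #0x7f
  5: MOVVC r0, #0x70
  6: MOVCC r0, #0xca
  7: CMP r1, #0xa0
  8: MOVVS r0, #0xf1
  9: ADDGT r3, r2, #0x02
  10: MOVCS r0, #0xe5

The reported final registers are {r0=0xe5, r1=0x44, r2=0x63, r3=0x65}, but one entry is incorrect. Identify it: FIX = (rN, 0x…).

0: ✓ CMP  NZCV=0011
1: ✓ MOVLT  r1←0xd6
2: · SUBCC
3: ✓ CMP  NZCV=1010
4: ✓ ADDHI  r1←0xe2
5: ✓ MOVVC  r0←0x70
6: · MOVCC
7: ✓ CMP  NZCV=0010
8: · MOVVS
9: ✓ ADDGT  r3←0x65
10: ✓ MOVCS  r0←0xe5

FIX = (r1, 0xe2)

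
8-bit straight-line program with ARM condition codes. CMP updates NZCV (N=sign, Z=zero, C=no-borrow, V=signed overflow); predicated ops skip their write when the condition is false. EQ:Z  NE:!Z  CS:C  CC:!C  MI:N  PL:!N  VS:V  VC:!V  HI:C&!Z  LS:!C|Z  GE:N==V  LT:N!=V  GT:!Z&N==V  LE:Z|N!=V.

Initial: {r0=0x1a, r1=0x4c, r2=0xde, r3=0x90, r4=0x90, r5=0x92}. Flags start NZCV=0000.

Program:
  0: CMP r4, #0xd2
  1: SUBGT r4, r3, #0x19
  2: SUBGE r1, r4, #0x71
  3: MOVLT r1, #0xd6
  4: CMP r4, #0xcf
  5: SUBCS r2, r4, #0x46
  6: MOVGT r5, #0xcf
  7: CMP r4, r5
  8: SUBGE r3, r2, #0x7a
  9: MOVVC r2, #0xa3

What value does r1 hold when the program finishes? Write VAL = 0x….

VAL = 0xd6

0: ✓ CMP  NZCV=1000
1: · SUBGT
2: · SUBGE
3: ✓ MOVLT  r1←0xd6
4: ✓ CMP  NZCV=1000
5: · SUBCS
6: · MOVGT
7: ✓ CMP  NZCV=1000
8: · SUBGE
9: ✓ MOVVC  r2←0xa3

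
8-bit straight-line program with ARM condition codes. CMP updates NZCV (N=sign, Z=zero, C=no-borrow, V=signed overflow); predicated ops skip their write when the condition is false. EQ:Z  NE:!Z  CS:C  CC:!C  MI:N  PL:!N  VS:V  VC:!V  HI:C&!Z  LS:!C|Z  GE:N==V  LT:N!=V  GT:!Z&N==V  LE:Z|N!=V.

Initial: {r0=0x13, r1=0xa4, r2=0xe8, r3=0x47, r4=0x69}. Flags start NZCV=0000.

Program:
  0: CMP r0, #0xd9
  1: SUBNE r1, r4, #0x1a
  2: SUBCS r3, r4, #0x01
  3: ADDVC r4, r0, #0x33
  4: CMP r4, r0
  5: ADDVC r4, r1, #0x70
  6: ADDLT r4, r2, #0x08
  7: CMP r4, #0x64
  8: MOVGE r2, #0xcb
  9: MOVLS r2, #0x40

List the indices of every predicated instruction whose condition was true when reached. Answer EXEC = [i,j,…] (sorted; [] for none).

[0] flags=0000 → (cmp)
[1] flags=0000 NE?T → r1=0x4f
[2] flags=0000 CS?F → skip
[3] flags=0000 VC?T → r4=0x46
[4] flags=0010 → (cmp)
[5] flags=0010 VC?T → r4=0xbf
[6] flags=0010 LT?F → skip
[7] flags=0011 → (cmp)
[8] flags=0011 GE?F → skip
[9] flags=0011 LS?F → skip

EXEC = [1,3,5]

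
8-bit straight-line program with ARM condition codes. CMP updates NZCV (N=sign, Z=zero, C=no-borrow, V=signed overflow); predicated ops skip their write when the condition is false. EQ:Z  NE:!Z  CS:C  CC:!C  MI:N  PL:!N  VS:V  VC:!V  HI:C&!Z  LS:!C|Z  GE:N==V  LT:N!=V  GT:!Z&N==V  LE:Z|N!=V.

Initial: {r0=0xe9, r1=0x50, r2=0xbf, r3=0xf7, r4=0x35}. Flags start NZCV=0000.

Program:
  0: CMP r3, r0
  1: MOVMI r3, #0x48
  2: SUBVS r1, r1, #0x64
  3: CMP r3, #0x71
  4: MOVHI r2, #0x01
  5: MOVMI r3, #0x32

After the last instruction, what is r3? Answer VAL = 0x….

0: ✓ CMP  NZCV=0010
1: · MOVMI
2: · SUBVS
3: ✓ CMP  NZCV=1010
4: ✓ MOVHI  r2←0x01
5: ✓ MOVMI  r3←0x32

VAL = 0x32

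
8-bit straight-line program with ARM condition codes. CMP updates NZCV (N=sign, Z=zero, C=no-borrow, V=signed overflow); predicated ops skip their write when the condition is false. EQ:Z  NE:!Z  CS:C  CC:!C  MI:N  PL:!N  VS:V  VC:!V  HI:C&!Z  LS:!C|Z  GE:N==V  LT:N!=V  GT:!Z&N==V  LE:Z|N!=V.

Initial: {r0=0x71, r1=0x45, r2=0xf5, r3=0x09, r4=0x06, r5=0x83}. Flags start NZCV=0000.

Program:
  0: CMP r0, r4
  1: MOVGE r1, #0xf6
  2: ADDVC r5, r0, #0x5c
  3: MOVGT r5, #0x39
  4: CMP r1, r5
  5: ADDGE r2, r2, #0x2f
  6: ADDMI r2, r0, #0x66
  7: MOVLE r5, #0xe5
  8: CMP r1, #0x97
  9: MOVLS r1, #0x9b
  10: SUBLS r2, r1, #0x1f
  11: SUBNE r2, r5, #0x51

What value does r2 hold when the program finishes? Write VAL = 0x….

[0] flags=0010 → (cmp)
[1] flags=0010 GE?T → r1=0xf6
[2] flags=0010 VC?T → r5=0xcd
[3] flags=0010 GT?T → r5=0x39
[4] flags=1010 → (cmp)
[5] flags=1010 GE?F → skip
[6] flags=1010 MI?T → r2=0xd7
[7] flags=1010 LE?T → r5=0xe5
[8] flags=0010 → (cmp)
[9] flags=0010 LS?F → skip
[10] flags=0010 LS?F → skip
[11] flags=0010 NE?T → r2=0x94

VAL = 0x94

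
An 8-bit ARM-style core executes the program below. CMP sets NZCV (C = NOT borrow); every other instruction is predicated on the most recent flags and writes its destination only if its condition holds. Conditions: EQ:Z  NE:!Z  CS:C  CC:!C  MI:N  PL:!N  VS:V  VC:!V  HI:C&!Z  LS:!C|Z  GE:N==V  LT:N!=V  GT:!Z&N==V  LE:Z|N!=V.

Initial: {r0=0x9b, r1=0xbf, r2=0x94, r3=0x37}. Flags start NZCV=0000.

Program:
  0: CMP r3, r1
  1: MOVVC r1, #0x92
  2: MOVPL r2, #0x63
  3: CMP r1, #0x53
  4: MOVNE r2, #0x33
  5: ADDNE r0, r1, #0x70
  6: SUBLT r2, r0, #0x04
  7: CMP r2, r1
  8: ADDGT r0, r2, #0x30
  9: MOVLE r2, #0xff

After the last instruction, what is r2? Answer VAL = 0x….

0: ✓ CMP  NZCV=0000
1: ✓ MOVVC  r1←0x92
2: ✓ MOVPL  r2←0x63
3: ✓ CMP  NZCV=0011
4: ✓ MOVNE  r2←0x33
5: ✓ ADDNE  r0←0x02
6: ✓ SUBLT  r2←0xfe
7: ✓ CMP  NZCV=0010
8: ✓ ADDGT  r0←0x2e
9: · MOVLE

VAL = 0xfe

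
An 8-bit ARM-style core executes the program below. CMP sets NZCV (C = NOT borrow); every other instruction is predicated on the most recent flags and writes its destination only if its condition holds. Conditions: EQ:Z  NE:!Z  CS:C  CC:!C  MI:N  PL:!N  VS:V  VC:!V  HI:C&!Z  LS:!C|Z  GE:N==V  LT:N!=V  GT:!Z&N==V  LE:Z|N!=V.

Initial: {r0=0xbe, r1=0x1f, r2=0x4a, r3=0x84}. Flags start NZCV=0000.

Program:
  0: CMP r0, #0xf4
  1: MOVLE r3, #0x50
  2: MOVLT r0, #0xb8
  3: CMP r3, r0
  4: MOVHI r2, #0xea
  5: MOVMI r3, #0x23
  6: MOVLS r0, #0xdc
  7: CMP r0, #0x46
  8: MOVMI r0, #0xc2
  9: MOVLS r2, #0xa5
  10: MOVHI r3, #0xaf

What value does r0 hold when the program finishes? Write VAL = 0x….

0: ✓ CMP  NZCV=1000
1: ✓ MOVLE  r3←0x50
2: ✓ MOVLT  r0←0xb8
3: ✓ CMP  NZCV=1001
4: · MOVHI
5: ✓ MOVMI  r3←0x23
6: ✓ MOVLS  r0←0xdc
7: ✓ CMP  NZCV=1010
8: ✓ MOVMI  r0←0xc2
9: · MOVLS
10: ✓ MOVHI  r3←0xaf

VAL = 0xc2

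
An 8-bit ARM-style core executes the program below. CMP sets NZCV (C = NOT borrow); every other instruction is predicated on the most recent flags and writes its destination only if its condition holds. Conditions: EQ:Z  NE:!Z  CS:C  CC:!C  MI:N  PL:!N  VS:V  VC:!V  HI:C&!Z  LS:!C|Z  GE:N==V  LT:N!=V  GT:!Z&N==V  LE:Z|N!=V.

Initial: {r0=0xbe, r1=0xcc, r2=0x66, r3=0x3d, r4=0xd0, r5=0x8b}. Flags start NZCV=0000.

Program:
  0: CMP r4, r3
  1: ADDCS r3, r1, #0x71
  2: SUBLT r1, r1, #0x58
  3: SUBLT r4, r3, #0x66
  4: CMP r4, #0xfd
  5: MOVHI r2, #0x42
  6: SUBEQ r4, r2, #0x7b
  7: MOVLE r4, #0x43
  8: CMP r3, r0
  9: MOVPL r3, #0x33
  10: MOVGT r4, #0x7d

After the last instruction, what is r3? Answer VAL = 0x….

[0] flags=1010 → (cmp)
[1] flags=1010 CS?T → r3=0x3d
[2] flags=1010 LT?T → r1=0x74
[3] flags=1010 LT?T → r4=0xd7
[4] flags=1000 → (cmp)
[5] flags=1000 HI?F → skip
[6] flags=1000 EQ?F → skip
[7] flags=1000 LE?T → r4=0x43
[8] flags=0000 → (cmp)
[9] flags=0000 PL?T → r3=0x33
[10] flags=0000 GT?T → r4=0x7d

VAL = 0x33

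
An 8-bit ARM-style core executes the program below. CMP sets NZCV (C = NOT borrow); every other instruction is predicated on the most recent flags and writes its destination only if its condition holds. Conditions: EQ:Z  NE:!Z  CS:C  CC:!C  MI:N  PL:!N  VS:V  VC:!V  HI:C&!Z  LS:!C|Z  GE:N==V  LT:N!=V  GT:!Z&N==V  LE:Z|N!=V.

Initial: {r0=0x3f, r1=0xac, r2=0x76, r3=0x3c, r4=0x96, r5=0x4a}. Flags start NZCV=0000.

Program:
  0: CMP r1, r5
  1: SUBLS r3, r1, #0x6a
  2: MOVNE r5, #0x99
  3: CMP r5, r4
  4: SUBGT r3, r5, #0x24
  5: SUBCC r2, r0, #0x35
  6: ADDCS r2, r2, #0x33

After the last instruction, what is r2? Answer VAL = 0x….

VAL = 0xa9

[0] flags=0011 → (cmp)
[1] flags=0011 LS?F → skip
[2] flags=0011 NE?T → r5=0x99
[3] flags=0010 → (cmp)
[4] flags=0010 GT?T → r3=0x75
[5] flags=0010 CC?F → skip
[6] flags=0010 CS?T → r2=0xa9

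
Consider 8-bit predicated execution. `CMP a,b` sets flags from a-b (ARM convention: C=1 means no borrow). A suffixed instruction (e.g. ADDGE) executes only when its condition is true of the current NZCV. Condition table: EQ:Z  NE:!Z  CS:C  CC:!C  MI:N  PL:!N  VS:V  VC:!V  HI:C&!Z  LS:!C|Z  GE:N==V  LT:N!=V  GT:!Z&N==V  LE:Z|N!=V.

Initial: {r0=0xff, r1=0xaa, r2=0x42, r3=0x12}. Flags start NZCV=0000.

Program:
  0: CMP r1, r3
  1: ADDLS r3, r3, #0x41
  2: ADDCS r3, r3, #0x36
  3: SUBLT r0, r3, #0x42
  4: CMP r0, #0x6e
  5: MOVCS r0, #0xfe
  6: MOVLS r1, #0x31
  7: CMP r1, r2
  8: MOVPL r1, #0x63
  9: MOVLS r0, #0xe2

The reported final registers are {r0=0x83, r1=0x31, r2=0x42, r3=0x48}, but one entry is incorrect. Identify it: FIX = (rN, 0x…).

FIX = (r0, 0xe2)

[0] flags=1010 → (cmp)
[1] flags=1010 LS?F → skip
[2] flags=1010 CS?T → r3=0x48
[3] flags=1010 LT?T → r0=0x06
[4] flags=1000 → (cmp)
[5] flags=1000 CS?F → skip
[6] flags=1000 LS?T → r1=0x31
[7] flags=1000 → (cmp)
[8] flags=1000 PL?F → skip
[9] flags=1000 LS?T → r0=0xe2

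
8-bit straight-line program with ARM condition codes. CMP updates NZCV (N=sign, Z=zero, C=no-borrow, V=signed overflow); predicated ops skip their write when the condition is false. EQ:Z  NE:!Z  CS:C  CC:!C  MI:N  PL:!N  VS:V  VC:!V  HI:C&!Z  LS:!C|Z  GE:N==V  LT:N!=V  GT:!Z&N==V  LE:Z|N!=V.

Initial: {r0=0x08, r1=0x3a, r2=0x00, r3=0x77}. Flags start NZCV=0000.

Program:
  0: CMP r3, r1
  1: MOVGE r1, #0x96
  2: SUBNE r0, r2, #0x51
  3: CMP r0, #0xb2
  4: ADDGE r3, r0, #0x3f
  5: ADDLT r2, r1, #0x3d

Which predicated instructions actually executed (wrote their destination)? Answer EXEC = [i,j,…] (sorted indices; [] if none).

EXEC = [1,2,5]

[0] flags=0010 → (cmp)
[1] flags=0010 GE?T → r1=0x96
[2] flags=0010 NE?T → r0=0xaf
[3] flags=1000 → (cmp)
[4] flags=1000 GE?F → skip
[5] flags=1000 LT?T → r2=0xd3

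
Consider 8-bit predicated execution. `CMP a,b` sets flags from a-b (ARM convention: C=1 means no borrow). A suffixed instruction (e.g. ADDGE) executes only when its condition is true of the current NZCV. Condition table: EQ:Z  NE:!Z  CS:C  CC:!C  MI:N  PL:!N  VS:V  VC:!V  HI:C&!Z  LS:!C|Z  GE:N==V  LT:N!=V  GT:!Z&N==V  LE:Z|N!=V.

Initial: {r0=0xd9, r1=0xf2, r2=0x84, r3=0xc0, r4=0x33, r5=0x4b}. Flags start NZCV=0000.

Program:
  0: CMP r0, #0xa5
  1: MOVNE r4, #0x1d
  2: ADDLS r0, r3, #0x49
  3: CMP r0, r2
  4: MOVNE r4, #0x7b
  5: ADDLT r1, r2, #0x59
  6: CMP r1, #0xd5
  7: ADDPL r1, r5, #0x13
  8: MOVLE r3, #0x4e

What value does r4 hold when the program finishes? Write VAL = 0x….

[0] flags=0010 → (cmp)
[1] flags=0010 NE?T → r4=0x1d
[2] flags=0010 LS?F → skip
[3] flags=0010 → (cmp)
[4] flags=0010 NE?T → r4=0x7b
[5] flags=0010 LT?F → skip
[6] flags=0010 → (cmp)
[7] flags=0010 PL?T → r1=0x5e
[8] flags=0010 LE?F → skip

VAL = 0x7b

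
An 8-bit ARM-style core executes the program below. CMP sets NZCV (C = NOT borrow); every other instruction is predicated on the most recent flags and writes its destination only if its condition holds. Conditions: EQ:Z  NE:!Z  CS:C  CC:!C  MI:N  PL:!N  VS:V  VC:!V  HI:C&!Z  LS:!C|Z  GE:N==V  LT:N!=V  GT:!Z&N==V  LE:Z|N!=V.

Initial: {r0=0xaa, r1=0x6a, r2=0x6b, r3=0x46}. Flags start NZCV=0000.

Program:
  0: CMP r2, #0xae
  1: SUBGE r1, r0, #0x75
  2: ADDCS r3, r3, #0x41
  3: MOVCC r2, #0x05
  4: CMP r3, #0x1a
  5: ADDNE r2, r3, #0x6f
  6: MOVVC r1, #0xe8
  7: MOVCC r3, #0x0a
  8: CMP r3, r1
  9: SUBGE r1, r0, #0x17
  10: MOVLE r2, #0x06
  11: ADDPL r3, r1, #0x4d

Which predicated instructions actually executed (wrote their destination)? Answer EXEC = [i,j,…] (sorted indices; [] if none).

0: ✓ CMP  NZCV=1001
1: ✓ SUBGE  r1←0x35
2: · ADDCS
3: ✓ MOVCC  r2←0x05
4: ✓ CMP  NZCV=0010
5: ✓ ADDNE  r2←0xb5
6: ✓ MOVVC  r1←0xe8
7: · MOVCC
8: ✓ CMP  NZCV=0000
9: ✓ SUBGE  r1←0x93
10: · MOVLE
11: ✓ ADDPL  r3←0xe0

EXEC = [1,3,5,6,9,11]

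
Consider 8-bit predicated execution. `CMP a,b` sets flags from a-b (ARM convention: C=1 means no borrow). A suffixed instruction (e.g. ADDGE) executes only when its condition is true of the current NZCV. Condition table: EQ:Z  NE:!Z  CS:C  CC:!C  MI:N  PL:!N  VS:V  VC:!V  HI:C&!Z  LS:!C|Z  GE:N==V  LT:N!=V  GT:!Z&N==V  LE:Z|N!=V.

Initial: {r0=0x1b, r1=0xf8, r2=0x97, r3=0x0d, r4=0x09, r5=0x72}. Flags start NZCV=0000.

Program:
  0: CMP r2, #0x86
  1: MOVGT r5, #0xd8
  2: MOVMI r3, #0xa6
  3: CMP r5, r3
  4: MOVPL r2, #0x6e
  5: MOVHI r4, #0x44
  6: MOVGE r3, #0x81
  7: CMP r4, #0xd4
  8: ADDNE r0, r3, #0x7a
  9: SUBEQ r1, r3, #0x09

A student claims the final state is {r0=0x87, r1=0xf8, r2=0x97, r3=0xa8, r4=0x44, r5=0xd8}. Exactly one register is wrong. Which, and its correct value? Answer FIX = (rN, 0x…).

FIX = (r3, 0x0d)

[0] flags=0010 → (cmp)
[1] flags=0010 GT?T → r5=0xd8
[2] flags=0010 MI?F → skip
[3] flags=1010 → (cmp)
[4] flags=1010 PL?F → skip
[5] flags=1010 HI?T → r4=0x44
[6] flags=1010 GE?F → skip
[7] flags=0000 → (cmp)
[8] flags=0000 NE?T → r0=0x87
[9] flags=0000 EQ?F → skip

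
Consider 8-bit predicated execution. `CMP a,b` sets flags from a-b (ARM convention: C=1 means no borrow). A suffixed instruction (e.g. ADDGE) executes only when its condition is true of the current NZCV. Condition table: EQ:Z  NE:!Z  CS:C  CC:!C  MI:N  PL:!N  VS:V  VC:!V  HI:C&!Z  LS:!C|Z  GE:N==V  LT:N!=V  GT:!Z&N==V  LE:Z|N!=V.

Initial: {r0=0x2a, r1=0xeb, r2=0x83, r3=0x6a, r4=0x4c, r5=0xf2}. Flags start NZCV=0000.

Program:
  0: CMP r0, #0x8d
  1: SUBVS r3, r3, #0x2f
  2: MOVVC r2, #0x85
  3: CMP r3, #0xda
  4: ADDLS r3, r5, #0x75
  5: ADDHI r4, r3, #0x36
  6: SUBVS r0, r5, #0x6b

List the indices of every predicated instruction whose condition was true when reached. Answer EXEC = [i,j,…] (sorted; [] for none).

0: ✓ CMP  NZCV=1001
1: ✓ SUBVS  r3←0x3b
2: · MOVVC
3: ✓ CMP  NZCV=0000
4: ✓ ADDLS  r3←0x67
5: · ADDHI
6: · SUBVS

EXEC = [1,4]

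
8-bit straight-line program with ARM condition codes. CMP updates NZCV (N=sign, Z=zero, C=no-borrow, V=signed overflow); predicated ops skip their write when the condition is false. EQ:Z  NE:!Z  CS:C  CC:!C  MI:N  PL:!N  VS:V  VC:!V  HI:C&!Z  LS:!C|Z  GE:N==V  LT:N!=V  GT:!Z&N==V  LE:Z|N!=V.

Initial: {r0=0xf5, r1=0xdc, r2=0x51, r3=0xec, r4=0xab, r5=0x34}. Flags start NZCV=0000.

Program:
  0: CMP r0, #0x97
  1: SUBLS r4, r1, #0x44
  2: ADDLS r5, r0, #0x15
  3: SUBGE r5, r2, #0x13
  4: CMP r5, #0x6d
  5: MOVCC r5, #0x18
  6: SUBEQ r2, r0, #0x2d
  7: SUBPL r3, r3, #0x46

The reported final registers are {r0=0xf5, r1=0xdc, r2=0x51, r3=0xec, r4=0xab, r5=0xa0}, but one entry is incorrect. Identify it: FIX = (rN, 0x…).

[0] flags=0010 → (cmp)
[1] flags=0010 LS?F → skip
[2] flags=0010 LS?F → skip
[3] flags=0010 GE?T → r5=0x3e
[4] flags=1000 → (cmp)
[5] flags=1000 CC?T → r5=0x18
[6] flags=1000 EQ?F → skip
[7] flags=1000 PL?F → skip

FIX = (r5, 0x18)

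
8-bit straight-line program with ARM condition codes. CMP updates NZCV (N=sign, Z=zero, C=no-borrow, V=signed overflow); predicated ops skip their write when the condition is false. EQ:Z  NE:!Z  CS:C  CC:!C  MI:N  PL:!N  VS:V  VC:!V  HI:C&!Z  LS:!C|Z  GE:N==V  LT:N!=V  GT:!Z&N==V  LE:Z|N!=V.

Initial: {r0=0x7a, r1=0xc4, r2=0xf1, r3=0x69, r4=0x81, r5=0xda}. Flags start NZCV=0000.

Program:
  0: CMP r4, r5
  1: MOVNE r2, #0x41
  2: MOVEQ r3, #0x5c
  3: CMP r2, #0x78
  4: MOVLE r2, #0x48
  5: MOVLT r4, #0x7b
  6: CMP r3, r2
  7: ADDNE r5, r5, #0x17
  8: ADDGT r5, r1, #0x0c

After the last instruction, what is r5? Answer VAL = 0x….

0: ✓ CMP  NZCV=1000
1: ✓ MOVNE  r2←0x41
2: · MOVEQ
3: ✓ CMP  NZCV=1000
4: ✓ MOVLE  r2←0x48
5: ✓ MOVLT  r4←0x7b
6: ✓ CMP  NZCV=0010
7: ✓ ADDNE  r5←0xf1
8: ✓ ADDGT  r5←0xd0

VAL = 0xd0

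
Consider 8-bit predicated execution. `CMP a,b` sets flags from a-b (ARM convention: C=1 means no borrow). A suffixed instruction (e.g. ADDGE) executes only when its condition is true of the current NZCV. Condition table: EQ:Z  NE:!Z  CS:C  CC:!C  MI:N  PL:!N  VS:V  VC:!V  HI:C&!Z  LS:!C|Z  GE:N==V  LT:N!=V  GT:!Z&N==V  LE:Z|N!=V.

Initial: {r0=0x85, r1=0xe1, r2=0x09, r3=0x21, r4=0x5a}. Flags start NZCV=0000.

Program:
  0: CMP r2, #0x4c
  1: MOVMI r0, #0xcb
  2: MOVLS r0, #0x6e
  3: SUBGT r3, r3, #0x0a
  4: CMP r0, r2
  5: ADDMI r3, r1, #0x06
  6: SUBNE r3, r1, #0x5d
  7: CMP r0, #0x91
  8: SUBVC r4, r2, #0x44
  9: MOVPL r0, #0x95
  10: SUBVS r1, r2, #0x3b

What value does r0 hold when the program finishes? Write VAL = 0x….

VAL = 0x6e

[0] flags=1000 → (cmp)
[1] flags=1000 MI?T → r0=0xcb
[2] flags=1000 LS?T → r0=0x6e
[3] flags=1000 GT?F → skip
[4] flags=0010 → (cmp)
[5] flags=0010 MI?F → skip
[6] flags=0010 NE?T → r3=0x84
[7] flags=1001 → (cmp)
[8] flags=1001 VC?F → skip
[9] flags=1001 PL?F → skip
[10] flags=1001 VS?T → r1=0xce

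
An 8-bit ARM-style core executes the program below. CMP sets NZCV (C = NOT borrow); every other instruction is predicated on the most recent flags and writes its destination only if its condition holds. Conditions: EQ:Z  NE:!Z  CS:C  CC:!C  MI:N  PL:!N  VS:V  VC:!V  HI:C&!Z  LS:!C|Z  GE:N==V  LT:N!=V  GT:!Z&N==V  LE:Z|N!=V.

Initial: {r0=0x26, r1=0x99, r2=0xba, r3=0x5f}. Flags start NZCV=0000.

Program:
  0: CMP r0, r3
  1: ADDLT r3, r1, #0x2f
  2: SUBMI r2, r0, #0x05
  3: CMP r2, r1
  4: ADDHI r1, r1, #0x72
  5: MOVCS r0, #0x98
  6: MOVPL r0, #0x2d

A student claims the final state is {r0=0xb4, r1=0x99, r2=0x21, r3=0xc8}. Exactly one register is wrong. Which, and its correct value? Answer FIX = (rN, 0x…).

0: ✓ CMP  NZCV=1000
1: ✓ ADDLT  r3←0xc8
2: ✓ SUBMI  r2←0x21
3: ✓ CMP  NZCV=1001
4: · ADDHI
5: · MOVCS
6: · MOVPL

FIX = (r0, 0x26)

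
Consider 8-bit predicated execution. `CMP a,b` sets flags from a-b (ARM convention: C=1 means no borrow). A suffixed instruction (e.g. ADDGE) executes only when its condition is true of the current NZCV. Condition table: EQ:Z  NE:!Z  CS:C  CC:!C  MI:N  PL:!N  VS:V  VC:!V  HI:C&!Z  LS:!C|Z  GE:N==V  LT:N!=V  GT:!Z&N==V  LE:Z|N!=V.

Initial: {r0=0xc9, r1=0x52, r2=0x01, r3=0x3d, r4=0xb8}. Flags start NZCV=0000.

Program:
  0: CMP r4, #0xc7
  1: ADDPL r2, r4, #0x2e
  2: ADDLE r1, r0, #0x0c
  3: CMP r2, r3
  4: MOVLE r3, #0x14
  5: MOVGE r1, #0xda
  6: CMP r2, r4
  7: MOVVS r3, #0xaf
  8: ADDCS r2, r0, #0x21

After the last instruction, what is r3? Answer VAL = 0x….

[0] flags=1000 → (cmp)
[1] flags=1000 PL?F → skip
[2] flags=1000 LE?T → r1=0xd5
[3] flags=1000 → (cmp)
[4] flags=1000 LE?T → r3=0x14
[5] flags=1000 GE?F → skip
[6] flags=0000 → (cmp)
[7] flags=0000 VS?F → skip
[8] flags=0000 CS?F → skip

VAL = 0x14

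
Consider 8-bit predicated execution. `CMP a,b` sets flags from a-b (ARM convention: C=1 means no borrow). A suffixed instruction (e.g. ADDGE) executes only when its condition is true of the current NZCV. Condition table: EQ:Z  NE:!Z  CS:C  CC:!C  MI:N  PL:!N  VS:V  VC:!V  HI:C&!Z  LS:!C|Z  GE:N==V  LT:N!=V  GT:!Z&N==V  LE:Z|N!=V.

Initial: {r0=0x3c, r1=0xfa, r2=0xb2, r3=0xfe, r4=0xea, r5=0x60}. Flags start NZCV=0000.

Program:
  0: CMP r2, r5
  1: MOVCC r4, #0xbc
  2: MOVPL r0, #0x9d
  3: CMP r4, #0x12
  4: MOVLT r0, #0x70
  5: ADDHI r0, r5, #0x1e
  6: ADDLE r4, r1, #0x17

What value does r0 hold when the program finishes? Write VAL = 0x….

VAL = 0x7e

0: ✓ CMP  NZCV=0011
1: · MOVCC
2: ✓ MOVPL  r0←0x9d
3: ✓ CMP  NZCV=1010
4: ✓ MOVLT  r0←0x70
5: ✓ ADDHI  r0←0x7e
6: ✓ ADDLE  r4←0x11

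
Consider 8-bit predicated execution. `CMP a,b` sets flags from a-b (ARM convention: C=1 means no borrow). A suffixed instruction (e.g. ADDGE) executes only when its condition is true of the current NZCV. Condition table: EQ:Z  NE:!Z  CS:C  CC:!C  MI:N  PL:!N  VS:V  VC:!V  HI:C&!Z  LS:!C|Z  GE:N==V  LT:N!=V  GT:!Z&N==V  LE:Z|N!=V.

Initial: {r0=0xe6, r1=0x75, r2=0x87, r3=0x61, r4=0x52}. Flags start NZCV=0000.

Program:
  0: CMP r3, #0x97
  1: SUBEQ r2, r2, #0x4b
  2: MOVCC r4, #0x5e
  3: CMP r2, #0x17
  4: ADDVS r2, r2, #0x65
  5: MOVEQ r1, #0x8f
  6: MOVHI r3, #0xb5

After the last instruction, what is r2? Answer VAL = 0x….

[0] flags=1001 → (cmp)
[1] flags=1001 EQ?F → skip
[2] flags=1001 CC?T → r4=0x5e
[3] flags=0011 → (cmp)
[4] flags=0011 VS?T → r2=0xec
[5] flags=0011 EQ?F → skip
[6] flags=0011 HI?T → r3=0xb5

VAL = 0xec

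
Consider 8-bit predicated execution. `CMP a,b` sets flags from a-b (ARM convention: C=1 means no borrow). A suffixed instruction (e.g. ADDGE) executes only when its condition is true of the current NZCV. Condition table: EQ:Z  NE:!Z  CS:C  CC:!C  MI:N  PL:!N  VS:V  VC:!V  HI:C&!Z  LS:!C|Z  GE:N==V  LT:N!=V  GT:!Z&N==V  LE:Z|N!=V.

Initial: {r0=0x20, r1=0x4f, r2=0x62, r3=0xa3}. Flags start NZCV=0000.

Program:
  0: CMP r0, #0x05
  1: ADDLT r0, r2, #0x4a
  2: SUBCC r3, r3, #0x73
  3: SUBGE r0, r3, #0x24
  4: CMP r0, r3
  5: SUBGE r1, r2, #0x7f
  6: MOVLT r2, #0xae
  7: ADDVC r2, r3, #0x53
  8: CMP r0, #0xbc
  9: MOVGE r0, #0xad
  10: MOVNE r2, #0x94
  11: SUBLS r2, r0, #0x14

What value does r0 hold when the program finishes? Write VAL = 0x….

0: ✓ CMP  NZCV=0010
1: · ADDLT
2: · SUBCC
3: ✓ SUBGE  r0←0x7f
4: ✓ CMP  NZCV=1001
5: ✓ SUBGE  r1←0xe3
6: · MOVLT
7: · ADDVC
8: ✓ CMP  NZCV=1001
9: ✓ MOVGE  r0←0xad
10: ✓ MOVNE  r2←0x94
11: ✓ SUBLS  r2←0x99

VAL = 0xad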